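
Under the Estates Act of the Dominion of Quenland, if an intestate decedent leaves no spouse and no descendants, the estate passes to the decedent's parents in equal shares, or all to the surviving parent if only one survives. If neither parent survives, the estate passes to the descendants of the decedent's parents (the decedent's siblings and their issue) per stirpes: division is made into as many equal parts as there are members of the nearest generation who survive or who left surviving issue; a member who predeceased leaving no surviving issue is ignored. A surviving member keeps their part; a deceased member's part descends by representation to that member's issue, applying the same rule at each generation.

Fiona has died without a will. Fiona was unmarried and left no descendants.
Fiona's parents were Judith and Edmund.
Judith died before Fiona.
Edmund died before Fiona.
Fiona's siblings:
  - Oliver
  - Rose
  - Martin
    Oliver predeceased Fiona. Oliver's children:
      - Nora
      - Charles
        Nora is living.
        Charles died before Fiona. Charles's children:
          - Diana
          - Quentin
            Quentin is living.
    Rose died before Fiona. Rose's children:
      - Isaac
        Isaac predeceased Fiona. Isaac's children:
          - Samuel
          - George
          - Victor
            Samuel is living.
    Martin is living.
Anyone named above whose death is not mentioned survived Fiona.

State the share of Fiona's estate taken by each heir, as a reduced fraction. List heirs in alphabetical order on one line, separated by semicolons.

Neither parent survives and there are no descendants, so the estate passes to Fiona's siblings and their issue per stirpes.
The estate is divided into 3 equal shares of 1/3 among Oliver, Rose, Martin.
Oliver predeceased; the 1/3 allotted to Oliver's branch passes to Oliver's issue by representation.
The 1/3 is divided into 2 equal shares of 1/6 among Nora, Charles.
Nora is living and takes 1/6.
Charles predeceased; the 1/6 allotted to Charles's branch passes to Charles's issue by representation.
The 1/6 is divided into 2 equal shares of 1/12 among Diana, Quentin.
Diana is living and takes 1/12.
Quentin is living and takes 1/12.
Rose predeceased; the 1/3 allotted to Rose's branch passes to Rose's issue by representation.
Isaac's line is the sole branch at this level, so the full 1/3 passes to Isaac's issue by representation.
The 1/3 is divided into 3 equal shares of 1/9 among Samuel, George, Victor.
Samuel is living and takes 1/9.
George is living and takes 1/9.
Victor is living and takes 1/9.
Martin is living and takes 1/3.

Diana 1/12; George 1/9; Martin 1/3; Nora 1/6; Quentin 1/12; Samuel 1/9; Victor 1/9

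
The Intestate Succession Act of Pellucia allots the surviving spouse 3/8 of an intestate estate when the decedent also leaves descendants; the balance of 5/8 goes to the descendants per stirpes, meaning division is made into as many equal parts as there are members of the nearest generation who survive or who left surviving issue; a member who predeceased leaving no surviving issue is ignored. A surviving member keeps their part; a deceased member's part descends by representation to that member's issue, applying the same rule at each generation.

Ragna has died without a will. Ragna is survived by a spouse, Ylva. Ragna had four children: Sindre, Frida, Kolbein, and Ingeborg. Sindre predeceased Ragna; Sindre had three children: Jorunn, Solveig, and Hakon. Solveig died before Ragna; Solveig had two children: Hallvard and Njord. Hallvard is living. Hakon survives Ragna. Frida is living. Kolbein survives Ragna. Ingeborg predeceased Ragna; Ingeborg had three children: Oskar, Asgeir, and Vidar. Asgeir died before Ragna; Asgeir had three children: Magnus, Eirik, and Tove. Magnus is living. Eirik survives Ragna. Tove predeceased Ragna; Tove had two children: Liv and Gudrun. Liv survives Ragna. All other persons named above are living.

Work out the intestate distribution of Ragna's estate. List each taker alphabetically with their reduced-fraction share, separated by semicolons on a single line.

Eirik 5/288; Frida 5/32; Gudrun 5/576; Hakon 5/96; Hallvard 5/192; Jorunn 5/96; Kolbein 5/32; Liv 5/576; Magnus 5/288; Njord 5/192; Oskar 5/96; Vidar 5/96; Ylva 3/8

Ylva, as surviving spouse, takes 3/8.
The remaining 5/8 passes to Ragna's descendants per stirpes.
The 5/8 is divided into 4 equal shares of 5/32 among Sindre, Frida, Kolbein, Ingeborg.
Sindre predeceased; the 5/32 allotted to Sindre's branch passes to Sindre's issue by representation.
The 5/32 is divided into 3 equal shares of 5/96 among Jorunn, Solveig, Hakon.
Jorunn is living and takes 5/96.
Solveig predeceased; the 5/96 allotted to Solveig's branch passes to Solveig's issue by representation.
The 5/96 is divided into 2 equal shares of 5/192 among Hallvard, Njord.
Hallvard is living and takes 5/192.
Njord is living and takes 5/192.
Hakon is living and takes 5/96.
Frida is living and takes 5/32.
Kolbein is living and takes 5/32.
Ingeborg predeceased; the 5/32 allotted to Ingeborg's branch passes to Ingeborg's issue by representation.
The 5/32 is divided into 3 equal shares of 5/96 among Oskar, Asgeir, Vidar.
Oskar is living and takes 5/96.
Asgeir predeceased; the 5/96 allotted to Asgeir's branch passes to Asgeir's issue by representation.
The 5/96 is divided into 3 equal shares of 5/288 among Magnus, Eirik, Tove.
Magnus is living and takes 5/288.
Eirik is living and takes 5/288.
Tove predeceased; the 5/288 allotted to Tove's branch passes to Tove's issue by representation.
The 5/288 is divided into 2 equal shares of 5/576 among Liv, Gudrun.
Liv is living and takes 5/576.
Gudrun is living and takes 5/576.
Vidar is living and takes 5/96.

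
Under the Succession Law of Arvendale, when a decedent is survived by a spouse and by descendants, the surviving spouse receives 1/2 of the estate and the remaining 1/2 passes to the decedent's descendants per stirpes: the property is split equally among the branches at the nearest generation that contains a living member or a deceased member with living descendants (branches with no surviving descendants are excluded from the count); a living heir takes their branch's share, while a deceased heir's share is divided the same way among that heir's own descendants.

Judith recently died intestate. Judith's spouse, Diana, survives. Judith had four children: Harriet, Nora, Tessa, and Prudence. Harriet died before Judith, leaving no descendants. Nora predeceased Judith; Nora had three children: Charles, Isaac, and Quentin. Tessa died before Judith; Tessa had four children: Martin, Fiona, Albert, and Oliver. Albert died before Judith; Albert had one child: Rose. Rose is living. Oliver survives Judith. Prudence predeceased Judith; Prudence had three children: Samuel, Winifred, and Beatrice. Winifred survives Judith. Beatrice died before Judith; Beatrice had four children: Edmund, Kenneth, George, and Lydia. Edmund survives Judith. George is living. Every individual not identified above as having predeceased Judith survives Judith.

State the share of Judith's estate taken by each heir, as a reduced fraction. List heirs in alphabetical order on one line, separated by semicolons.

Charles 1/18; Diana 1/2; Edmund 1/72; Fiona 1/24; George 1/72; Isaac 1/18; Kenneth 1/72; Lydia 1/72; Martin 1/24; Oliver 1/24; Quentin 1/18; Rose 1/24; Samuel 1/18; Winifred 1/18

Diana, as surviving spouse, takes 1/2.
The remaining 1/2 passes to Judith's descendants per stirpes.
Harriet left no surviving issue, so that branch lapses and is disregarded.
The 1/2 is divided into 3 equal shares of 1/6 among Nora, Tessa, Prudence.
Nora predeceased; the 1/6 allotted to Nora's branch passes to Nora's issue by representation.
The 1/6 is divided into 3 equal shares of 1/18 among Charles, Isaac, Quentin.
Charles is living and takes 1/18.
Isaac is living and takes 1/18.
Quentin is living and takes 1/18.
Tessa predeceased; the 1/6 allotted to Tessa's branch passes to Tessa's issue by representation.
The 1/6 is divided into 4 equal shares of 1/24 among Martin, Fiona, Albert, Oliver.
Martin is living and takes 1/24.
Fiona is living and takes 1/24.
Albert predeceased; the 1/24 allotted to Albert's branch passes to Albert's issue by representation.
Rose is the sole taker at this level and receives the full 1/24.
Oliver is living and takes 1/24.
Prudence predeceased; the 1/6 allotted to Prudence's branch passes to Prudence's issue by representation.
The 1/6 is divided into 3 equal shares of 1/18 among Samuel, Winifred, Beatrice.
Samuel is living and takes 1/18.
Winifred is living and takes 1/18.
Beatrice predeceased; the 1/18 allotted to Beatrice's branch passes to Beatrice's issue by representation.
The 1/18 is divided into 4 equal shares of 1/72 among Edmund, Kenneth, George, Lydia.
Edmund is living and takes 1/72.
Kenneth is living and takes 1/72.
George is living and takes 1/72.
Lydia is living and takes 1/72.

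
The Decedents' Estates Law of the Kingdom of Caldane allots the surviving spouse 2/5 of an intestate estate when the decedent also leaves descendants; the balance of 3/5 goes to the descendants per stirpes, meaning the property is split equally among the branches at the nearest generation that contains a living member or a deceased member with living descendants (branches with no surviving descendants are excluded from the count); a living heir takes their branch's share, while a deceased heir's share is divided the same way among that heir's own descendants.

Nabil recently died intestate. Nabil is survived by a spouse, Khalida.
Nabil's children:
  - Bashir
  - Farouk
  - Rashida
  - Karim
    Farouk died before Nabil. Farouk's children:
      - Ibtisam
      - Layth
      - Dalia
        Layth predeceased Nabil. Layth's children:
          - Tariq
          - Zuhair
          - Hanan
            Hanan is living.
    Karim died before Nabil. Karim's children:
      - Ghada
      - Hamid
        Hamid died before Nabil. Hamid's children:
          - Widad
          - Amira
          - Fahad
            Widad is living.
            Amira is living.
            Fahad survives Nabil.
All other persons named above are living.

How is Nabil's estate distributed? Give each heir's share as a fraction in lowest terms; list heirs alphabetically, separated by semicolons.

Khalida, as surviving spouse, takes 2/5.
The remaining 3/5 passes to Nabil's descendants per stirpes.
The 3/5 is divided into 4 equal shares of 3/20 among Bashir, Farouk, Rashida, Karim.
Bashir is living and takes 3/20.
Farouk predeceased; the 3/20 allotted to Farouk's branch passes to Farouk's issue by representation.
The 3/20 is divided into 3 equal shares of 1/20 among Ibtisam, Layth, Dalia.
Ibtisam is living and takes 1/20.
Layth predeceased; the 1/20 allotted to Layth's branch passes to Layth's issue by representation.
The 1/20 is divided into 3 equal shares of 1/60 among Tariq, Zuhair, Hanan.
Tariq is living and takes 1/60.
Zuhair is living and takes 1/60.
Hanan is living and takes 1/60.
Dalia is living and takes 1/20.
Rashida is living and takes 3/20.
Karim predeceased; the 3/20 allotted to Karim's branch passes to Karim's issue by representation.
The 3/20 is divided into 2 equal shares of 3/40 among Ghada, Hamid.
Ghada is living and takes 3/40.
Hamid predeceased; the 3/40 allotted to Hamid's branch passes to Hamid's issue by representation.
The 3/40 is divided into 3 equal shares of 1/40 among Widad, Amira, Fahad.
Widad is living and takes 1/40.
Amira is living and takes 1/40.
Fahad is living and takes 1/40.

Amira 1/40; Bashir 3/20; Dalia 1/20; Fahad 1/40; Ghada 3/40; Hanan 1/60; Ibtisam 1/20; Khalida 2/5; Rashida 3/20; Tariq 1/60; Widad 1/40; Zuhair 1/60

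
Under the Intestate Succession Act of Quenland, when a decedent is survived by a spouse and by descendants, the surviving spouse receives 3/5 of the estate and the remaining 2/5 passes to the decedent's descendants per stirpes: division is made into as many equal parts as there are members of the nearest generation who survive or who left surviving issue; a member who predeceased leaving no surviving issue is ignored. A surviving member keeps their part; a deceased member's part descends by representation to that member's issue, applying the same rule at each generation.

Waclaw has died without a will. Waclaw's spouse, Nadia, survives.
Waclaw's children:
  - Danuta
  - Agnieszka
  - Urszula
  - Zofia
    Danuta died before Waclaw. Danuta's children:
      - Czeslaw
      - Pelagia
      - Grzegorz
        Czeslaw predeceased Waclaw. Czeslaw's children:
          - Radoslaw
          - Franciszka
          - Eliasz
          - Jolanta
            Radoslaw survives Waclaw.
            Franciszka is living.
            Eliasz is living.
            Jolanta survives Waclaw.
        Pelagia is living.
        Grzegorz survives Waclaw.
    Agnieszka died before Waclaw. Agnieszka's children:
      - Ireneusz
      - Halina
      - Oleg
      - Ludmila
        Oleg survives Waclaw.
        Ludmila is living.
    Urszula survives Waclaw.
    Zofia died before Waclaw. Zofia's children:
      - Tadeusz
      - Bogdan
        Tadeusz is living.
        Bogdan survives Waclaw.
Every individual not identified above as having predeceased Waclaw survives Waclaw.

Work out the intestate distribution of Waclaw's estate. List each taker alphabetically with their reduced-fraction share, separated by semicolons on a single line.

Nadia, as surviving spouse, takes 3/5.
The remaining 2/5 passes to Waclaw's descendants per stirpes.
The 2/5 is divided into 4 equal shares of 1/10 among Danuta, Agnieszka, Urszula, Zofia.
Danuta predeceased; the 1/10 allotted to Danuta's branch passes to Danuta's issue by representation.
The 1/10 is divided into 3 equal shares of 1/30 among Czeslaw, Pelagia, Grzegorz.
Czeslaw predeceased; the 1/30 allotted to Czeslaw's branch passes to Czeslaw's issue by representation.
The 1/30 is divided into 4 equal shares of 1/120 among Radoslaw, Franciszka, Eliasz, Jolanta.
Radoslaw is living and takes 1/120.
Franciszka is living and takes 1/120.
Eliasz is living and takes 1/120.
Jolanta is living and takes 1/120.
Pelagia is living and takes 1/30.
Grzegorz is living and takes 1/30.
Agnieszka predeceased; the 1/10 allotted to Agnieszka's branch passes to Agnieszka's issue by representation.
The 1/10 is divided into 4 equal shares of 1/40 among Ireneusz, Halina, Oleg, Ludmila.
Ireneusz is living and takes 1/40.
Halina is living and takes 1/40.
Oleg is living and takes 1/40.
Ludmila is living and takes 1/40.
Urszula is living and takes 1/10.
Zofia predeceased; the 1/10 allotted to Zofia's branch passes to Zofia's issue by representation.
The 1/10 is divided into 2 equal shares of 1/20 among Tadeusz, Bogdan.
Tadeusz is living and takes 1/20.
Bogdan is living and takes 1/20.

Bogdan 1/20; Eliasz 1/120; Franciszka 1/120; Grzegorz 1/30; Halina 1/40; Ireneusz 1/40; Jolanta 1/120; Ludmila 1/40; Nadia 3/5; Oleg 1/40; Pelagia 1/30; Radoslaw 1/120; Tadeusz 1/20; Urszula 1/10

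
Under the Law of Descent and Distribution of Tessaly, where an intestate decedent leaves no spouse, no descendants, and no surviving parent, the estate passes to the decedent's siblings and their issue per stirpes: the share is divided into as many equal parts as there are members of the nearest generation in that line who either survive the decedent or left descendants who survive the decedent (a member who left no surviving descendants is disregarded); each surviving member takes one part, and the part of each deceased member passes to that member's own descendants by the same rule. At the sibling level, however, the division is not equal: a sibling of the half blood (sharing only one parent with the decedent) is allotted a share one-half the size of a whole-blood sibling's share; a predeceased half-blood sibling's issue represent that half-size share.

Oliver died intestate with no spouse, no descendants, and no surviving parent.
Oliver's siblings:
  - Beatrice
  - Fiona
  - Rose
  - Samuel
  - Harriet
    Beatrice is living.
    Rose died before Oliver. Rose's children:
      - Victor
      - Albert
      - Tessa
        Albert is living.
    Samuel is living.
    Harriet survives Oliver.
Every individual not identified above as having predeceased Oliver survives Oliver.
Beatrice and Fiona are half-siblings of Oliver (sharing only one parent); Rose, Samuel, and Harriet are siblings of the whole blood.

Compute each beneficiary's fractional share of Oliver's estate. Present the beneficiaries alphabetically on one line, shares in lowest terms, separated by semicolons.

No spouse, descendants, or parent survives, so the estate passes to Oliver's siblings per stirpes.
Half-blood siblings count for one-half the weight of whole-blood siblings at the initial division.
Dividing 1 in proportion to weights (total weight 4): Beatrice (weight 1/2) → 1/8; Fiona (weight 1/2) → 1/8; Rose (weight 1) → 1/4; Samuel (weight 1) → 1/4; Harriet (weight 1) → 1/4.
Beatrice is living and takes 1/8.
Fiona is living and takes 1/8.
Rose predeceased; the 1/4 allotted to Rose's branch passes to Rose's issue by representation.
The 1/4 is divided into 3 equal shares of 1/12 among Victor, Albert, Tessa.
Victor is living and takes 1/12.
Albert is living and takes 1/12.
Tessa is living and takes 1/12.
Samuel is living and takes 1/4.
Harriet is living and takes 1/4.

Albert 1/12; Beatrice 1/8; Fiona 1/8; Harriet 1/4; Samuel 1/4; Tessa 1/12; Victor 1/12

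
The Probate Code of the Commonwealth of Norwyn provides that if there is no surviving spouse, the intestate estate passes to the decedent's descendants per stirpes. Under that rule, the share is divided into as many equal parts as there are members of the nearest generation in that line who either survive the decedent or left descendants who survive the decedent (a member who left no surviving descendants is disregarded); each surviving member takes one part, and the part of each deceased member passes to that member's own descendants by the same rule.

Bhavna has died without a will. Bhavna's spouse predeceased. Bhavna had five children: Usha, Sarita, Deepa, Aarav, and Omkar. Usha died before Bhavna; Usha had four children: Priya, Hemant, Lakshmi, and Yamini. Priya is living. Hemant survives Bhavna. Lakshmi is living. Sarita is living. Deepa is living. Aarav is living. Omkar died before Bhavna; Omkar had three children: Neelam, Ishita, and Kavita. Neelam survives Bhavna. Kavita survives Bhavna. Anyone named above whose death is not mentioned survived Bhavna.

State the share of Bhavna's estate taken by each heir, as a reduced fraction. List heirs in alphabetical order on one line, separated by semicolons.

Aarav 1/5; Deepa 1/5; Hemant 1/20; Ishita 1/15; Kavita 1/15; Lakshmi 1/20; Neelam 1/15; Priya 1/20; Sarita 1/5; Yamini 1/20

There is no surviving spouse, so the entire estate passes to Bhavna's descendants per stirpes.
The estate is divided into 5 equal shares of 1/5 among Usha, Sarita, Deepa, Aarav, Omkar.
Usha predeceased; the 1/5 allotted to Usha's branch passes to Usha's issue by representation.
The 1/5 is divided into 4 equal shares of 1/20 among Priya, Hemant, Lakshmi, Yamini.
Priya is living and takes 1/20.
Hemant is living and takes 1/20.
Lakshmi is living and takes 1/20.
Yamini is living and takes 1/20.
Sarita is living and takes 1/5.
Deepa is living and takes 1/5.
Aarav is living and takes 1/5.
Omkar predeceased; the 1/5 allotted to Omkar's branch passes to Omkar's issue by representation.
The 1/5 is divided into 3 equal shares of 1/15 among Neelam, Ishita, Kavita.
Neelam is living and takes 1/15.
Ishita is living and takes 1/15.
Kavita is living and takes 1/15.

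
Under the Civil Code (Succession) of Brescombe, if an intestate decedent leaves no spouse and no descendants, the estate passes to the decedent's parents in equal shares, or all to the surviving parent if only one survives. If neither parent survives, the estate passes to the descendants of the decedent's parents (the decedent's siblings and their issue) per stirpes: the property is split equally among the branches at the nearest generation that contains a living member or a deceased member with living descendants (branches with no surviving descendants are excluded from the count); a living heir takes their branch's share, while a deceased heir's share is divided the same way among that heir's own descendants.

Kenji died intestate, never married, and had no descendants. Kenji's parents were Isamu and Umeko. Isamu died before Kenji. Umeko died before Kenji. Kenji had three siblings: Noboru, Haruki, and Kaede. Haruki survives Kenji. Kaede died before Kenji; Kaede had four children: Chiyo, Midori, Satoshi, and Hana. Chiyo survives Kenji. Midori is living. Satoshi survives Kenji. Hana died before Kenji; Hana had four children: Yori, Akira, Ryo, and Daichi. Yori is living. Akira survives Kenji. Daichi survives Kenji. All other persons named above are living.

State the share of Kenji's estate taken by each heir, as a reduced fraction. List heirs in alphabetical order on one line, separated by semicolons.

Akira 1/48; Chiyo 1/12; Daichi 1/48; Haruki 1/3; Midori 1/12; Noboru 1/3; Ryo 1/48; Satoshi 1/12; Yori 1/48

Neither parent survives and there are no descendants, so the estate passes to Kenji's siblings and their issue per stirpes.
The estate is divided into 3 equal shares of 1/3 among Noboru, Haruki, Kaede.
Noboru is living and takes 1/3.
Haruki is living and takes 1/3.
Kaede predeceased; the 1/3 allotted to Kaede's branch passes to Kaede's issue by representation.
The 1/3 is divided into 4 equal shares of 1/12 among Chiyo, Midori, Satoshi, Hana.
Chiyo is living and takes 1/12.
Midori is living and takes 1/12.
Satoshi is living and takes 1/12.
Hana predeceased; the 1/12 allotted to Hana's branch passes to Hana's issue by representation.
The 1/12 is divided into 4 equal shares of 1/48 among Yori, Akira, Ryo, Daichi.
Yori is living and takes 1/48.
Akira is living and takes 1/48.
Ryo is living and takes 1/48.
Daichi is living and takes 1/48.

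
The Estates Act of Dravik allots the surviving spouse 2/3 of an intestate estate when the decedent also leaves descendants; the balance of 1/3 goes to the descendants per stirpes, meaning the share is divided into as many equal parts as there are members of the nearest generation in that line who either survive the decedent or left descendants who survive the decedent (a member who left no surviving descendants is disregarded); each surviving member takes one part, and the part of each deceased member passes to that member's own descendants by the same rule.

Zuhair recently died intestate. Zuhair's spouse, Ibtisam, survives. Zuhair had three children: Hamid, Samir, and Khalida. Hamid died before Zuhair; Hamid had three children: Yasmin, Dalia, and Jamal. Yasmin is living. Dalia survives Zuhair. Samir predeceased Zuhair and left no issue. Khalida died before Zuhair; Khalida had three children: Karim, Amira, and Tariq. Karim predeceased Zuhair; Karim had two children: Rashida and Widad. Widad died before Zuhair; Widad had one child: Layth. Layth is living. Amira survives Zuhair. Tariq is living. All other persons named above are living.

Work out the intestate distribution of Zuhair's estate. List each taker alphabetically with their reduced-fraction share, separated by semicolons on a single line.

Ibtisam, as surviving spouse, takes 2/3.
The remaining 1/3 passes to Zuhair's descendants per stirpes.
Samir left no surviving issue, so that branch lapses and is disregarded.
The 1/3 is divided into 2 equal shares of 1/6 among Hamid, Khalida.
Hamid predeceased; the 1/6 allotted to Hamid's branch passes to Hamid's issue by representation.
The 1/6 is divided into 3 equal shares of 1/18 among Yasmin, Dalia, Jamal.
Yasmin is living and takes 1/18.
Dalia is living and takes 1/18.
Jamal is living and takes 1/18.
Khalida predeceased; the 1/6 allotted to Khalida's branch passes to Khalida's issue by representation.
The 1/6 is divided into 3 equal shares of 1/18 among Karim, Amira, Tariq.
Karim predeceased; the 1/18 allotted to Karim's branch passes to Karim's issue by representation.
The 1/18 is divided into 2 equal shares of 1/36 among Rashida, Widad.
Rashida is living and takes 1/36.
Widad predeceased; the 1/36 allotted to Widad's branch passes to Widad's issue by representation.
Layth is the sole taker at this level and receives the full 1/36.
Amira is living and takes 1/18.
Tariq is living and takes 1/18.

Amira 1/18; Dalia 1/18; Ibtisam 2/3; Jamal 1/18; Layth 1/36; Rashida 1/36; Tariq 1/18; Yasmin 1/18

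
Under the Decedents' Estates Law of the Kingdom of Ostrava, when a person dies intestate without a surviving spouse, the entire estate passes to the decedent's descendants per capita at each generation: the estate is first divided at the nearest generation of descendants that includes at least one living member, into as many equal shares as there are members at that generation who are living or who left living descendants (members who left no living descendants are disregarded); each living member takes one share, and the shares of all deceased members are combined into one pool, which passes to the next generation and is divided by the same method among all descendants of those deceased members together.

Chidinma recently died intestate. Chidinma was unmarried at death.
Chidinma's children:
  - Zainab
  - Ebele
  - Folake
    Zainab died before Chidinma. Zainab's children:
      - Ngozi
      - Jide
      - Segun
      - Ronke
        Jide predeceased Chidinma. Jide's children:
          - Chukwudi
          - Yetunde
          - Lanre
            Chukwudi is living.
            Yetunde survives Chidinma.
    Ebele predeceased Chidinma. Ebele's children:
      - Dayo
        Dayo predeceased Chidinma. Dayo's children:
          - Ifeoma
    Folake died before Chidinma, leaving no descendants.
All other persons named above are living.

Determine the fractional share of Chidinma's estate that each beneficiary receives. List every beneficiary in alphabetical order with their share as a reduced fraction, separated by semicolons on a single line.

There is no surviving spouse, so the entire estate passes to Chidinma's descendants per capita at each generation.
No one at generation 1 (Zainab, Ebele) is living; moving to the next generation.
At generation 2 (Ngozi, Jide, Segun, Ronke, Dayo) there are 5 shares of (1)/5 = 1/5 each.
Living: Ngozi, Segun, and Ronke — each takes 1/5.
Deceased: Jide and Dayo. Their combined 2/5 is pooled and carried to generation 3.
At generation 3 (Chukwudi, Yetunde, Lanre, Ifeoma) there are 4 shares of (2/5)/4 = 1/10 each.
Living: Chukwudi, Yetunde, Lanre, and Ifeoma — each takes 1/10.

Chukwudi 1/10; Ifeoma 1/10; Lanre 1/10; Ngozi 1/5; Ronke 1/5; Segun 1/5; Yetunde 1/10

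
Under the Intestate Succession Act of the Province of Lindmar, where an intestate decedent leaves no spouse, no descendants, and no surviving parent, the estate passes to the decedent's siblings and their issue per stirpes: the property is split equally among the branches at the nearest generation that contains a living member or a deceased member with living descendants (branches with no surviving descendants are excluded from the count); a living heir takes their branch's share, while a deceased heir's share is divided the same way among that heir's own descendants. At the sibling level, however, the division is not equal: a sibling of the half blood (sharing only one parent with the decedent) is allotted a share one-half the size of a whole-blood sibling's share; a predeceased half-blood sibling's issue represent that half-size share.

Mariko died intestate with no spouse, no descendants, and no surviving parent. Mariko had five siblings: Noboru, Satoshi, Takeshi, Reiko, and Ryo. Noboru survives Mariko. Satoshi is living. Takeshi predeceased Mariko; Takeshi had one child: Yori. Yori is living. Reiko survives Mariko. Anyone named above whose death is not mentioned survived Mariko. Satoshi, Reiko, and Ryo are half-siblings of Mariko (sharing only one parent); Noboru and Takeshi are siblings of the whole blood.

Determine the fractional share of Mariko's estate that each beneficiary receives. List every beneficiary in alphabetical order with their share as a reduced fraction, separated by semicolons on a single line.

No spouse, descendants, or parent survives, so the estate passes to Mariko's siblings per stirpes.
Half-blood siblings count for one-half the weight of whole-blood siblings at the initial division.
Dividing 1 in proportion to weights (total weight 7/2): Noboru (weight 1) → 2/7; Satoshi (weight 1/2) → 1/7; Takeshi (weight 1) → 2/7; Reiko (weight 1/2) → 1/7; Ryo (weight 1/2) → 1/7.
Noboru is living and takes 2/7.
Satoshi is living and takes 1/7.
Takeshi predeceased; the 2/7 allotted to Takeshi's branch passes to Takeshi's issue by representation.
Yori is the sole taker at this level and receives the full 2/7.
Reiko is living and takes 1/7.
Ryo is living and takes 1/7.

Noboru 2/7; Reiko 1/7; Ryo 1/7; Satoshi 1/7; Yori 2/7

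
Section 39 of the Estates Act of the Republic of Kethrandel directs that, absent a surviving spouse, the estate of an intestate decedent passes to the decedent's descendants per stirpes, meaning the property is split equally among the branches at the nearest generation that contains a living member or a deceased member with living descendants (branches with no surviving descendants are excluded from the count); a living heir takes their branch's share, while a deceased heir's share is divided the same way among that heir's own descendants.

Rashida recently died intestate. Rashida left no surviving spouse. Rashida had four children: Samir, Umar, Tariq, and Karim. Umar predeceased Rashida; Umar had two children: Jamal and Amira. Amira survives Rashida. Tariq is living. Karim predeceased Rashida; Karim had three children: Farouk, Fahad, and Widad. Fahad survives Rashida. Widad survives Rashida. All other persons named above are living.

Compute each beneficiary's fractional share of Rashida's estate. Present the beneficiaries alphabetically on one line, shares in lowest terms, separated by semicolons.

Amira 1/8; Fahad 1/12; Farouk 1/12; Jamal 1/8; Samir 1/4; Tariq 1/4; Widad 1/12

There is no surviving spouse, so the entire estate passes to Rashida's descendants per stirpes.
The estate is divided into 4 equal shares of 1/4 among Samir, Umar, Tariq, Karim.
Samir is living and takes 1/4.
Umar predeceased; the 1/4 allotted to Umar's branch passes to Umar's issue by representation.
The 1/4 is divided into 2 equal shares of 1/8 among Jamal, Amira.
Jamal is living and takes 1/8.
Amira is living and takes 1/8.
Tariq is living and takes 1/4.
Karim predeceased; the 1/4 allotted to Karim's branch passes to Karim's issue by representation.
The 1/4 is divided into 3 equal shares of 1/12 among Farouk, Fahad, Widad.
Farouk is living and takes 1/12.
Fahad is living and takes 1/12.
Widad is living and takes 1/12.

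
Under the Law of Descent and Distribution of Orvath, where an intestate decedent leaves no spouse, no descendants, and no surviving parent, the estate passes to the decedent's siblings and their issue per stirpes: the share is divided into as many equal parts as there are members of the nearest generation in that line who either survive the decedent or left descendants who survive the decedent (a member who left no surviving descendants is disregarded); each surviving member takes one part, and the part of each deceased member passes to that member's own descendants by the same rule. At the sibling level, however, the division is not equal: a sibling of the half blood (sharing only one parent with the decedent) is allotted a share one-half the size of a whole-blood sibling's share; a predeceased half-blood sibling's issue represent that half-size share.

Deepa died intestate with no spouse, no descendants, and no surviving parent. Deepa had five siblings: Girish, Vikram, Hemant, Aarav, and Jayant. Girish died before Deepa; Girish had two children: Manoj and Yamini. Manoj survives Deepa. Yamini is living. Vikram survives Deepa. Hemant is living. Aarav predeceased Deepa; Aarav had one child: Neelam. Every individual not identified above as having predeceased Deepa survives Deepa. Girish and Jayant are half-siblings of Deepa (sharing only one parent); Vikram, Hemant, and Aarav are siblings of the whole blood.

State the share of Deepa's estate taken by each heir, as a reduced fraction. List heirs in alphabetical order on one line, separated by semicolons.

Hemant 1/4; Jayant 1/8; Manoj 1/16; Neelam 1/4; Vikram 1/4; Yamini 1/16

No spouse, descendants, or parent survives, so the estate passes to Deepa's siblings per stirpes.
Half-blood siblings count for one-half the weight of whole-blood siblings at the initial division.
Dividing 1 in proportion to weights (total weight 4): Girish (weight 1/2) → 1/8; Vikram (weight 1) → 1/4; Hemant (weight 1) → 1/4; Aarav (weight 1) → 1/4; Jayant (weight 1/2) → 1/8.
Girish predeceased; the 1/8 allotted to Girish's branch passes to Girish's issue by representation.
The 1/8 is divided into 2 equal shares of 1/16 among Manoj, Yamini.
Manoj is living and takes 1/16.
Yamini is living and takes 1/16.
Vikram is living and takes 1/4.
Hemant is living and takes 1/4.
Aarav predeceased; the 1/4 allotted to Aarav's branch passes to Aarav's issue by representation.
Neelam is the sole taker at this level and receives the full 1/4.
Jayant is living and takes 1/8.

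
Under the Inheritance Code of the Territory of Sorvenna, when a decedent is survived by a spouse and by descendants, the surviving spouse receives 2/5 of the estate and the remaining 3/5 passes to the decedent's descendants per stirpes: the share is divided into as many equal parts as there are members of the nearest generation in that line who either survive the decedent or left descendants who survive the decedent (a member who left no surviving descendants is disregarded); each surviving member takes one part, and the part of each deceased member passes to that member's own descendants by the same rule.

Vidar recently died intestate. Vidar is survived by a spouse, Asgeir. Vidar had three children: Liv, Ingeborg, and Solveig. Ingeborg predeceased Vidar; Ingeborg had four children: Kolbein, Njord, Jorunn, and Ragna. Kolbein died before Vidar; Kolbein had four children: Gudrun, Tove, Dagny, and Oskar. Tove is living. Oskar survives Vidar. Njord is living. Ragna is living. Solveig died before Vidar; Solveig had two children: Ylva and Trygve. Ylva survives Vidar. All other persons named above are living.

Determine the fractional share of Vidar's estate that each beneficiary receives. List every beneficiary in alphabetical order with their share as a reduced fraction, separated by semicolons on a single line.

Asgeir, as surviving spouse, takes 2/5.
The remaining 3/5 passes to Vidar's descendants per stirpes.
The 3/5 is divided into 3 equal shares of 1/5 among Liv, Ingeborg, Solveig.
Liv is living and takes 1/5.
Ingeborg predeceased; the 1/5 allotted to Ingeborg's branch passes to Ingeborg's issue by representation.
The 1/5 is divided into 4 equal shares of 1/20 among Kolbein, Njord, Jorunn, Ragna.
Kolbein predeceased; the 1/20 allotted to Kolbein's branch passes to Kolbein's issue by representation.
The 1/20 is divided into 4 equal shares of 1/80 among Gudrun, Tove, Dagny, Oskar.
Gudrun is living and takes 1/80.
Tove is living and takes 1/80.
Dagny is living and takes 1/80.
Oskar is living and takes 1/80.
Njord is living and takes 1/20.
Jorunn is living and takes 1/20.
Ragna is living and takes 1/20.
Solveig predeceased; the 1/5 allotted to Solveig's branch passes to Solveig's issue by representation.
The 1/5 is divided into 2 equal shares of 1/10 among Ylva, Trygve.
Ylva is living and takes 1/10.
Trygve is living and takes 1/10.

Asgeir 2/5; Dagny 1/80; Gudrun 1/80; Jorunn 1/20; Liv 1/5; Njord 1/20; Oskar 1/80; Ragna 1/20; Tove 1/80; Trygve 1/10; Ylva 1/10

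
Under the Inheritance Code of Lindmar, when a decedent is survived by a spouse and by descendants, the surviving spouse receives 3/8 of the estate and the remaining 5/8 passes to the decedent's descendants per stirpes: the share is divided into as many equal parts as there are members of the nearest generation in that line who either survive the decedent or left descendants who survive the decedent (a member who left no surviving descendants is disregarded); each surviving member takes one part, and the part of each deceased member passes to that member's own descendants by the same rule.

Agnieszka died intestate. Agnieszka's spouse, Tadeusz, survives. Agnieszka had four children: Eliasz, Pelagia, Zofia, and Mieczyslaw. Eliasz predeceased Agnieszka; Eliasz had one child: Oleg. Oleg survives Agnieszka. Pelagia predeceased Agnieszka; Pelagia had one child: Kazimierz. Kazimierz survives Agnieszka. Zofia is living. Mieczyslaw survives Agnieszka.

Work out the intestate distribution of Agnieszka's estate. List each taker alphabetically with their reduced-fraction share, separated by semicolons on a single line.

Tadeusz, as surviving spouse, takes 3/8.
The remaining 5/8 passes to Agnieszka's descendants per stirpes.
The 5/8 is divided into 4 equal shares of 5/32 among Eliasz, Pelagia, Zofia, Mieczyslaw.
Eliasz predeceased; the 5/32 allotted to Eliasz's branch passes to Eliasz's issue by representation.
Oleg is the sole taker at this level and receives the full 5/32.
Pelagia predeceased; the 5/32 allotted to Pelagia's branch passes to Pelagia's issue by representation.
Kazimierz is the sole taker at this level and receives the full 5/32.
Zofia is living and takes 5/32.
Mieczyslaw is living and takes 5/32.

Kazimierz 5/32; Mieczyslaw 5/32; Oleg 5/32; Tadeusz 3/8; Zofia 5/32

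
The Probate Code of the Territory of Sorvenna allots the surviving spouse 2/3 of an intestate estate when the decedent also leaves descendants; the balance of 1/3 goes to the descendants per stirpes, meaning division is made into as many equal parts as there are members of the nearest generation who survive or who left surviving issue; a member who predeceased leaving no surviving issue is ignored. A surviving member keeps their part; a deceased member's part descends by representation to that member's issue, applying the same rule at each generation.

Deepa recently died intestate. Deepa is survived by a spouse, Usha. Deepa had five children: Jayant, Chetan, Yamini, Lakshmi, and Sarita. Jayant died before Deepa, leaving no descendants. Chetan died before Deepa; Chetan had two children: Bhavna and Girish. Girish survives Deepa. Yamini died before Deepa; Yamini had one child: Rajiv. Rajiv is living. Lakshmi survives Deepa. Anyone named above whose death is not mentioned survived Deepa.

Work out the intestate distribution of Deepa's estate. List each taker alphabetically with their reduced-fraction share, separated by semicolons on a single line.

Usha, as surviving spouse, takes 2/3.
The remaining 1/3 passes to Deepa's descendants per stirpes.
Jayant left no surviving issue, so that branch lapses and is disregarded.
The 1/3 is divided into 4 equal shares of 1/12 among Chetan, Yamini, Lakshmi, Sarita.
Chetan predeceased; the 1/12 allotted to Chetan's branch passes to Chetan's issue by representation.
The 1/12 is divided into 2 equal shares of 1/24 among Bhavna, Girish.
Bhavna is living and takes 1/24.
Girish is living and takes 1/24.
Yamini predeceased; the 1/12 allotted to Yamini's branch passes to Yamini's issue by representation.
Rajiv is the sole taker at this level and receives the full 1/12.
Lakshmi is living and takes 1/12.
Sarita is living and takes 1/12.

Bhavna 1/24; Girish 1/24; Lakshmi 1/12; Rajiv 1/12; Sarita 1/12; Usha 2/3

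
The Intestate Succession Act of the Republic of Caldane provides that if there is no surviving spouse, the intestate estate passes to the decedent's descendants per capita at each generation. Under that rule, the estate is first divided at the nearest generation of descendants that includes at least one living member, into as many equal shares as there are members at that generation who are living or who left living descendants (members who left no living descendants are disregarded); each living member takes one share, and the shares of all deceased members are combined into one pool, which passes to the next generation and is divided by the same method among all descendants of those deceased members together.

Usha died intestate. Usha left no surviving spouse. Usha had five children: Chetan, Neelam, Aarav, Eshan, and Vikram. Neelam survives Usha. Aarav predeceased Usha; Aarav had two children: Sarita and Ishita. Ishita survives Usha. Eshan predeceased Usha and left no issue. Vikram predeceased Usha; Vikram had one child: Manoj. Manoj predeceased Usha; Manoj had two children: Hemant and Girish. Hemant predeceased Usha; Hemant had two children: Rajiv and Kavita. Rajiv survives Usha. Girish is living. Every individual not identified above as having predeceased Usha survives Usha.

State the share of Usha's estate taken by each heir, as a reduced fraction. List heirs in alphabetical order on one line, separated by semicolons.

Chetan 1/4; Girish 1/12; Ishita 1/6; Kavita 1/24; Neelam 1/4; Rajiv 1/24; Sarita 1/6

There is no surviving spouse, so the entire estate passes to Usha's descendants per capita at each generation.
At generation 1 (Chetan, Neelam, Aarav, Vikram) there are 4 shares of (1)/4 = 1/4 each.
Living: Chetan and Neelam — each takes 1/4.
Deceased: Aarav and Vikram. Their combined 1/2 is pooled and carried to generation 2.
At generation 2 (Sarita, Ishita, Manoj) there are 3 shares of (1/2)/3 = 1/6 each.
Living: Sarita and Ishita — each takes 1/6.
Deceased: Manoj. That 1/6 share is carried to generation 3.
At generation 3 (Hemant, Girish) there are 2 shares of (1/6)/2 = 1/12 each.
Living: Girish — each takes 1/12.
Deceased: Hemant. That 1/12 share is carried to generation 4.
At generation 4 (Rajiv, Kavita) there are 2 shares of (1/12)/2 = 1/24 each.
Living: Rajiv and Kavita — each takes 1/24.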